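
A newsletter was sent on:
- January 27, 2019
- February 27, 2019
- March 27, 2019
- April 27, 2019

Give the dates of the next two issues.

May 27, 2019; June 27, 2019

Gaps: 31, 28, 31 days — not constant. Every event is on the 27th of the month.
Pattern: the 27th of each month.
Next: May 2019 → May 27, 2019.
Next: June 2019 → June 27, 2019.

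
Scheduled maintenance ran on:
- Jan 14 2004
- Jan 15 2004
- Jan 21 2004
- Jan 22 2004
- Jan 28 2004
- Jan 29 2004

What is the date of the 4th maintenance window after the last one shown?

Feb 12 2004

Gaps: 1, 6, 1, 6, 1 days — not constant, but cyclic with period 2.
The events fall on every Wednesday and Thursday.
Next Wednesday: Feb 4 2004.
Next Thursday: Feb 5 2004.
Next Wednesday: Feb 11 2004.
The following Thursday is Feb 12 2004.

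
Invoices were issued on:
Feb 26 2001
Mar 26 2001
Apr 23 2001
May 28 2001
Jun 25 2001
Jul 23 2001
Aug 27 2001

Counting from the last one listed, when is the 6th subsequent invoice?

These are Mondays at 28- or 35-day spacing (28, 28, 35, 28, 28, 35).
The pattern: 4th Monday of the month.
4th Monday of September 2001: Sep 24 2001.
4th Monday of October 2001: Oct 22 2001.
4th Monday of November 2001: Nov 26 2001.
4th Monday of December 2001: Dec 24 2001.
4th Monday of January 2002: Jan 28 2002.
February 2002 — 4th Monday is Feb 25 2002.

Feb 25 2002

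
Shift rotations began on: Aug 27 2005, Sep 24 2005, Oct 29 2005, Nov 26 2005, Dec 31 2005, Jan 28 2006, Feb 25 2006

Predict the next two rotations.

Mar 25 2006, Apr 29 2006

These are Saturdays with 28, 35, 28, 35, 28, 28-day gaps.
Each is the final Saturday of its month — Oct 29 2005 is past the 28th, so '4th Saturday' doesn't fit.
March 2006 ends with Saturday Mar 25 2006.
April 2006 ends with Saturday Apr 29 2006.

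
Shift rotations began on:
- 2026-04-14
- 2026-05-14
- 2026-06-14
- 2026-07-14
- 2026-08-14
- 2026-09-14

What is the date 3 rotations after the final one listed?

2026-12-14

Gaps: 30, 31, 30, 31, 31 days — not constant. Every event is on the 14th of the month.
Pattern: the 14th of each month.
October 2026: 2026-10-14.
Next: November 2026 → 2026-11-14.
Next: December 2026 → 2026-12-14.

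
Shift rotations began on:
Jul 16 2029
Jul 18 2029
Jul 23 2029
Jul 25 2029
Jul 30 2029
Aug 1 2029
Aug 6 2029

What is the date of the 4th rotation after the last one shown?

Gaps: 2, 5, 2, 5, 2, 5 days — not constant, but cyclic with period 2.
The events fall on every Monday and Wednesday.
Next Wednesday: Aug 8 2029.
The following Monday is Aug 13 2029.
Next Wednesday: Aug 15 2029.
Next Monday: Aug 20 2029.

Aug 20 2029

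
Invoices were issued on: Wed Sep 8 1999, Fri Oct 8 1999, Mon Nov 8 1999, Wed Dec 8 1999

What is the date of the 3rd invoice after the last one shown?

Each date is the 8th; the gaps (30, 31, 30) track the month lengths.
The rule is the 8th of each month.
January 2000: Sat Jan 8 2000.
Next: February 2000 → Tue Feb 8 2000.
March 2000: Wed Mar 8 2000.

Wed Mar 8 2000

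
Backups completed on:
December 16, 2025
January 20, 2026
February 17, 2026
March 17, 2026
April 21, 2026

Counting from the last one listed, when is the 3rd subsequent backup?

July 21, 2026

These are Tuesdays at 28- or 35-day spacing (35, 28, 28, 35).
The pattern: 3rd Tuesday of the month.
May 2026 — 3rd Tuesday is May 19, 2026.
3rd Tuesday of June 2026: June 16, 2026.
July 2026 — 3rd Tuesday is July 21, 2026.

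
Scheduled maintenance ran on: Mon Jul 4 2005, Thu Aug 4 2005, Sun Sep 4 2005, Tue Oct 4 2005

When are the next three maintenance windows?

Each date is the 4th; the gaps (31, 31, 30) track the month lengths.
The rule is the 4th of each month.
Next: November 2005 → Fri Nov 4 2005.
December 2005: Sun Dec 4 2005.
January 2006: Wed Jan 4 2006.

Fri Nov 4 2005, Sun Dec 4 2005, Wed Jan 4 2006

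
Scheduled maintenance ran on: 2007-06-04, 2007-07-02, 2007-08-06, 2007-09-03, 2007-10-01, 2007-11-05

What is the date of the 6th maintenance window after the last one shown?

2008-05-05

Gaps: 28, 35, 28, 28, 35 days — a mix of 28 and 35. Every date is a Monday.
Each is the 1st Monday of its month.
1st Monday of December 2007: 2007-12-03.
1st Monday of January 2008: 2008-01-07.
1st Monday of February 2008: 2008-02-04.
1st Monday of March 2008: 2008-03-03.
April 2008 — 1st Monday is 2008-04-07.
1st Monday of May 2008: 2008-05-05.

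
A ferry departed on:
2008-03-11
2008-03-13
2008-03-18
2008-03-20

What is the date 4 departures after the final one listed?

2008-04-03

The gap pattern 2, 5, 2 repeats every 2 events.
These are the Tuesdays and Thursdays of each week.
The following Tuesday is 2008-03-25.
Next Thursday: 2008-03-27.
The following Tuesday is 2008-04-01.
Next Thursday: 2008-04-03.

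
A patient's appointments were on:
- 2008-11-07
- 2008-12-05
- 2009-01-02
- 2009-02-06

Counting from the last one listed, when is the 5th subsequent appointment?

All dates are Fridays, 28, 28, 35 days apart.
Specifically, the 1st Friday of each month.
March 2009 — 1st Friday is 2009-03-06.
April 2009 — 1st Friday is 2009-04-03.
1st Friday of May 2009: 2009-05-01.
1st Friday of June 2009: 2009-06-05.
July 2009 — 1st Friday is 2009-07-03.

2009-07-03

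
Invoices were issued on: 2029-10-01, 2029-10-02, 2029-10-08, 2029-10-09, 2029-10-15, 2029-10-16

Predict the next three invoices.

2029-10-22, 2029-10-23, 2029-10-29

Gaps: 1, 6, 1, 6, 1 days — not constant, but cyclic with period 2.
The events fall on every Monday and Tuesday.
The following Monday is 2029-10-22.
The following Tuesday is 2029-10-23.
The following Monday is 2029-10-29.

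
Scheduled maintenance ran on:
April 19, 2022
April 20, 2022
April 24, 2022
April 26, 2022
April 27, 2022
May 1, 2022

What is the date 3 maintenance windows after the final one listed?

Every event lands on a Tuesday or Wednesday or Sunday (gaps cycle 1, 4, 2, 1, 4).
So the schedule is: every Tuesday, Wednesday and Sunday.
Next Tuesday: May 3, 2022.
The following Wednesday is May 4, 2022.
Next Sunday: May 8, 2022.

May 8, 2022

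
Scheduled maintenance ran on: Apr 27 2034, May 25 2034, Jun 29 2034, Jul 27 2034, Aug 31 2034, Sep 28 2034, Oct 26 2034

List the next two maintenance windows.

Every date is a Thursday; gaps 28, 35, 28, 35, 28, 28 days.
Each is the last Thursday of its month (at least one falls on the 29th or later, ruling out '4th Thursday').
Last Thursday of November 2034: Nov 30 2034.
December 2034 ends with Thursday Dec 28 2034.

Nov 30 2034, Dec 28 2034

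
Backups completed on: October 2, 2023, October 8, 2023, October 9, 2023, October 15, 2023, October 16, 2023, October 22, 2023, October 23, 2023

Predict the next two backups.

Gaps: 6, 1, 6, 1, 6, 1 days — not constant, but cyclic with period 2.
The events fall on every Monday and Sunday.
The following Sunday is October 29, 2023.
Next Monday: October 30, 2023.

October 29, 2023; October 30, 2023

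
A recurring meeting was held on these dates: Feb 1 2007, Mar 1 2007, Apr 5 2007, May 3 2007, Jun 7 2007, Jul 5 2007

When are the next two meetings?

Aug 2 2007, Sep 6 2007

Gaps: 28, 35, 28, 35, 28 days — a mix of 28 and 35. Every date is a Thursday.
Each is the 1st Thursday of its month.
1st Thursday of August 2007: Aug 2 2007.
September 2007 — 1st Thursday is Sep 6 2007.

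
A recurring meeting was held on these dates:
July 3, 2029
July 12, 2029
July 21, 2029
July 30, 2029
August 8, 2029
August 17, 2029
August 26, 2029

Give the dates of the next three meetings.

September 4, 2029; September 13, 2029; September 22, 2029

Every event comes 9 days after the last (9, 9, 9, 9, 9, 9).
August 26, 2029 + 9 days = September 4, 2029.
September 4, 2029 + 9 days = September 13, 2029.
September 13, 2029 + 9 days = September 22, 2029.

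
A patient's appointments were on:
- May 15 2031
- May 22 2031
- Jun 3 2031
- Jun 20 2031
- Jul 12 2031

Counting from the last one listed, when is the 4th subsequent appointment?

Nov 27 2031

Intervals are 7, 12, 17, 22 days — an arithmetic progression with common difference 5.
Next gap: 27 days. Jul 12 2031 + 27 days = Aug 8 2031.
Next gap: 32 days. Aug 8 2031 + 32 days = Sep 9 2031.
Next gap: 37 days. Sep 9 2031 + 37 days = Oct 16 2031.
Next gap: 42 days. Oct 16 2031 + 42 days = Nov 27 2031.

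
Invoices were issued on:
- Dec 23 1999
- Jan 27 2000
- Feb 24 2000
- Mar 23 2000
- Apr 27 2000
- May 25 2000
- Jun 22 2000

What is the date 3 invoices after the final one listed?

Sep 28 2000

Gaps: 35, 28, 28, 35, 28, 28 days — a mix of 28 and 35. Every date is a Thursday.
Each is the 4th Thursday of its month.
4th Thursday of July 2000: Jul 27 2000.
4th Thursday of August 2000: Aug 24 2000.
4th Thursday of September 2000: Sep 28 2000.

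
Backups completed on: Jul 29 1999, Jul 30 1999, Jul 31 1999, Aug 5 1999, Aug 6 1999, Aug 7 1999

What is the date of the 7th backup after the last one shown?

Aug 26 1999

Every event lands on a Thursday or Friday or Saturday (gaps cycle 1, 1, 5, 1, 1).
So the schedule is: every Thursday, Friday and Saturday.
Next Thursday: Aug 12 1999.
Next Friday: Aug 13 1999.
The following Saturday is Aug 14 1999.
Next Thursday: Aug 19 1999.
The following Friday is Aug 20 1999.
Next Saturday: Aug 21 1999.
The following Thursday is Aug 26 1999.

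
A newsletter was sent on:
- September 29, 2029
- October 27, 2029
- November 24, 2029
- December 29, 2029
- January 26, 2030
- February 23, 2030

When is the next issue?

March 30, 2030

All Saturdays; the gaps (28, 28, 35, 28, 28) vary with month length.
This is the last Saturday of each month.
March 2030 ends with Saturday March 30, 2030.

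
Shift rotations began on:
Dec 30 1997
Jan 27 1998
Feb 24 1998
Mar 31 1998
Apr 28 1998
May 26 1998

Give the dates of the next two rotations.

Every date is a Tuesday; gaps 28, 28, 35, 28, 28 days.
Each is the last Tuesday of its month (at least one falls on the 29th or later, ruling out '4th Tuesday').
Last Tuesday of June 1998: Jun 30 1998.
July 1998 ends with Tuesday Jul 28 1998.

Jun 30 1998, Jul 28 1998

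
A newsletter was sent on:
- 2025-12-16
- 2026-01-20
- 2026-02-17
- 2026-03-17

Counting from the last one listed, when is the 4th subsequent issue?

2026-07-21

Gaps: 35, 28, 28 days — a mix of 28 and 35. Every date is a Tuesday.
Each is the 3rd Tuesday of its month.
April 2026 — 3rd Tuesday is 2026-04-21.
May 2026 — 3rd Tuesday is 2026-05-19.
3rd Tuesday of June 2026: 2026-06-16.
July 2026 — 3rd Tuesday is 2026-07-21.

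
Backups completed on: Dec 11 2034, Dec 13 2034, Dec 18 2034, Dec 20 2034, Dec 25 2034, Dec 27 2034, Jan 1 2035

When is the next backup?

Jan 3 2035

Every event lands on a Monday or Wednesday (gaps cycle 2, 5, 2, 5, 2, 5).
So the schedule is: every Monday and Wednesday.
The following Wednesday is Jan 3 2035.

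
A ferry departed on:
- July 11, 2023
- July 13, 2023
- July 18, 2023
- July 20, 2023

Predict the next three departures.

Every event lands on a Tuesday or Thursday (gaps cycle 2, 5, 2).
So the schedule is: every Tuesday and Thursday.
Next Tuesday: July 25, 2023.
The following Thursday is July 27, 2023.
The following Tuesday is August 1, 2023.

July 25, 2023; July 27, 2023; August 1, 2023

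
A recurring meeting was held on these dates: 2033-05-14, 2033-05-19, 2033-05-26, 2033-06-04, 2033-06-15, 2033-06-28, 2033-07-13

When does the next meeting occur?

The spacing grows by 2 each time: 5, 7, 9, 11, 13, 15 days.
Next gap: 17 days. 2033-07-13 + 17 days = 2033-07-30.

2033-07-30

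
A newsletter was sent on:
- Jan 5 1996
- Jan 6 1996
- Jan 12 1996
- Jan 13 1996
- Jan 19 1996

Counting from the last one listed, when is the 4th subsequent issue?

Feb 2 1996

Gaps: 1, 6, 1, 6 days — not constant, but cyclic with period 2.
The events fall on every Friday and Saturday.
Next Saturday: Jan 20 1996.
Next Friday: Jan 26 1996.
The following Saturday is Jan 27 1996.
Next Friday: Feb 2 1996.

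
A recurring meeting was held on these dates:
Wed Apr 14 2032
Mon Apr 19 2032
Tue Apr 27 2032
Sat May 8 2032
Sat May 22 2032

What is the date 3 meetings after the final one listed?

Wed Jul 21 2032

The spacing grows by 3 each time: 5, 8, 11, 14 days.
Next gap: 17 days. Sat May 22 2032 + 17 days = Tue Jun 8 2032.
Next gap: 20 days. Tue Jun 8 2032 + 20 days = Mon Jun 28 2032.
Next gap: 23 days. Mon Jun 28 2032 + 23 days = Wed Jul 21 2032.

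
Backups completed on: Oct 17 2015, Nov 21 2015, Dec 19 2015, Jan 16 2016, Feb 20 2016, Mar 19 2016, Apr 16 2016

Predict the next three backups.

May 21 2016, Jun 18 2016, Jul 16 2016

These are Saturdays at 28- or 35-day spacing (35, 28, 28, 35, 28, 28).
The pattern: 3rd Saturday of the month.
May 2016 — 3rd Saturday is May 21 2016.
June 2016 — 3rd Saturday is Jun 18 2016.
July 2016 — 3rd Saturday is Jul 16 2016.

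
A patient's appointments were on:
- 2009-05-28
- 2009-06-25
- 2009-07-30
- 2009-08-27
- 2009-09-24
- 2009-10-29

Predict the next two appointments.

2009-11-26, 2009-12-31

Every date is a Thursday; gaps 28, 35, 28, 28, 35 days.
Each is the last Thursday of its month (at least one falls on the 29th or later, ruling out '4th Thursday').
Last Thursday of November 2009: 2009-11-26.
Last Thursday of December 2009: 2009-12-31.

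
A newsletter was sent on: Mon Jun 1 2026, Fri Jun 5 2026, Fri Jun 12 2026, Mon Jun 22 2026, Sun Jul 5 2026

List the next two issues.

Tue Jul 21 2026, Sun Aug 9 2026

Gaps: 4, 7, 10, 13 days — each gap is 3 larger than the previous one.
Next gap: 16 days. Sun Jul 5 2026 + 16 days = Tue Jul 21 2026.
Next gap: 19 days. Tue Jul 21 2026 + 19 days = Sun Aug 9 2026.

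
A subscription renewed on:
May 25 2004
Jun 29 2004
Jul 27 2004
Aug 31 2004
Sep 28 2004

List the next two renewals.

Every date is a Tuesday; gaps 35, 28, 35, 28 days.
Each is the last Tuesday of its month (at least one falls on the 29th or later, ruling out '4th Tuesday').
October 2004 ends with Tuesday Oct 26 2004.
November 2004 ends with Tuesday Nov 30 2004.

Oct 26 2004, Nov 30 2004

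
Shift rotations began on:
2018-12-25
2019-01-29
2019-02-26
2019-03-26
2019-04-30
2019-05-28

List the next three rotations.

All Tuesdays; the gaps (35, 28, 28, 35, 28) vary with month length.
This is the last Tuesday of each month.
June 2019 ends with Tuesday 2019-06-25.
July 2019 ends with Tuesday 2019-07-30.
August 2019 ends with Tuesday 2019-08-27.

2019-06-25, 2019-07-30, 2019-08-27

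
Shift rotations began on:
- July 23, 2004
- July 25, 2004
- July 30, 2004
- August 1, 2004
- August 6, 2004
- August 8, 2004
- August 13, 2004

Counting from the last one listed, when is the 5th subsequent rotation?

The gap pattern 2, 5, 2, 5, 2, 5 repeats every 2 events.
These are the Fridays and Sundays of each week.
Next Sunday: August 15, 2004.
Next Friday: August 20, 2004.
Next Sunday: August 22, 2004.
Next Friday: August 27, 2004.
Next Sunday: August 29, 2004.

August 29, 2004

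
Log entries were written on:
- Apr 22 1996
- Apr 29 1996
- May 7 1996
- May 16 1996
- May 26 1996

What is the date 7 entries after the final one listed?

Gaps: 7, 8, 9, 10 days — each gap is 1 larger than the previous one.
Next gap: 11 days. May 26 1996 + 11 days = Jun 6 1996.
Next gap: 12 days. Jun 6 1996 + 12 days = Jun 18 1996.
Next gap: 13 days. Jun 18 1996 + 13 days = Jul 1 1996.
Next gap: 14 days. Jul 1 1996 + 14 days = Jul 15 1996.
Next gap: 15 days. Jul 15 1996 + 15 days = Jul 30 1996.
Next gap: 16 days. Jul 30 1996 + 16 days = Aug 15 1996.
Next gap: 17 days. Aug 15 1996 + 17 days = Sep 1 1996.

Sep 1 1996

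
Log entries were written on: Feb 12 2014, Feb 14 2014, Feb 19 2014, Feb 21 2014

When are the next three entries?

Feb 26 2014, Feb 28 2014, Mar 5 2014

Gaps: 2, 5, 2 days — not constant, but cyclic with period 2.
The events fall on every Wednesday and Friday.
The following Wednesday is Feb 26 2014.
Next Friday: Feb 28 2014.
Next Wednesday: Mar 5 2014.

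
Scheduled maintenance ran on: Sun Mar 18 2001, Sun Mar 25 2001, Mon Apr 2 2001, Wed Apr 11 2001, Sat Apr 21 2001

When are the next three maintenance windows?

Wed May 2 2001, Mon May 14 2001, Sun May 27 2001

The spacing grows by 1 each time: 7, 8, 9, 10 days.
Next gap: 11 days. Sat Apr 21 2001 + 11 days = Wed May 2 2001.
Next gap: 12 days. Wed May 2 2001 + 12 days = Mon May 14 2001.
Next gap: 13 days. Mon May 14 2001 + 13 days = Sun May 27 2001.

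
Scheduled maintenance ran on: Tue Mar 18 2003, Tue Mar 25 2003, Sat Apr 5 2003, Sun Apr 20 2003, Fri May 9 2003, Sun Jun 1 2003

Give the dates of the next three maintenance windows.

Gaps: 7, 11, 15, 19, 23 days — each gap is 4 larger than the previous one.
Next gap: 27 days. Sun Jun 1 2003 + 27 days = Sat Jun 28 2003.
Next gap: 31 days. Sat Jun 28 2003 + 31 days = Tue Jul 29 2003.
Next gap: 35 days. Tue Jul 29 2003 + 35 days = Tue Sep 2 2003.

Sat Jun 28 2003, Tue Jul 29 2003, Tue Sep 2 2003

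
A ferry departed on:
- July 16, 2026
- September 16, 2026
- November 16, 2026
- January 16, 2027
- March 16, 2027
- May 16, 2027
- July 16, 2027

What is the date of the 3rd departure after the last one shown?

January 16, 2028

The day-of-month is always 16 (62, 61, 61, 59, 61, 61 days between events).
So this recurs on the 16th of every 2 months.
Next: September 2027 → September 16, 2027.
Next: November 2027 → November 16, 2027.
January 2028: January 16, 2028.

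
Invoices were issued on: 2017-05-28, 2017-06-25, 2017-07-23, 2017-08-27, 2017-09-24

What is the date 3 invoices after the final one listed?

2017-12-24

Gaps: 28, 28, 35, 28 days — a mix of 28 and 35. Every date is a Sunday.
Each is the 4th Sunday of its month.
October 2017 — 4th Sunday is 2017-10-22.
November 2017 — 4th Sunday is 2017-11-26.
December 2017 — 4th Sunday is 2017-12-24.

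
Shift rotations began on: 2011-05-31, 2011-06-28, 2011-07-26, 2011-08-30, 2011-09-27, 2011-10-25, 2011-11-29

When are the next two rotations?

2011-12-27, 2012-01-31

Every date is a Tuesday; gaps 28, 28, 35, 28, 28, 35 days.
Each is the last Tuesday of its month (at least one falls on the 29th or later, ruling out '4th Tuesday').
Last Tuesday of December 2011: 2011-12-27.
Last Tuesday of January 2012: 2012-01-31.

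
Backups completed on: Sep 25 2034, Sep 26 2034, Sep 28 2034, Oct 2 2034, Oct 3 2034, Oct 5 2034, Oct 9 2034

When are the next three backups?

Oct 10 2034, Oct 12 2034, Oct 16 2034

Every event lands on a Monday or Tuesday or Thursday (gaps cycle 1, 2, 4, 1, 2, 4).
So the schedule is: every Monday, Tuesday and Thursday.
Next Tuesday: Oct 10 2034.
Next Thursday: Oct 12 2034.
The following Monday is Oct 16 2034.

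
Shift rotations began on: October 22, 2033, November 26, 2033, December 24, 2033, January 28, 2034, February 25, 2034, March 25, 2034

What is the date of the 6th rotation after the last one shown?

September 23, 2034

These are Saturdays at 28- or 35-day spacing (35, 28, 35, 28, 28).
The pattern: 4th Saturday of the month.
April 2034 — 4th Saturday is April 22, 2034.
May 2034 — 4th Saturday is May 27, 2034.
June 2034 — 4th Saturday is June 24, 2034.
4th Saturday of July 2034: July 22, 2034.
4th Saturday of August 2034: August 26, 2034.
September 2034 — 4th Saturday is September 23, 2034.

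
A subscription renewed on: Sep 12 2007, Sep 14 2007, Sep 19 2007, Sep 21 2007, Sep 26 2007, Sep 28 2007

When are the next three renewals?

Every event lands on a Wednesday or Friday (gaps cycle 2, 5, 2, 5, 2).
So the schedule is: every Wednesday and Friday.
The following Wednesday is Oct 3 2007.
Next Friday: Oct 5 2007.
Next Wednesday: Oct 10 2007.

Oct 3 2007, Oct 5 2007, Oct 10 2007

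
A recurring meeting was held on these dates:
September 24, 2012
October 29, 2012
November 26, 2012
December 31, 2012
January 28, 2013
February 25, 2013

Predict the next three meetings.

All Mondays; the gaps (35, 28, 35, 28, 28) vary with month length.
This is the last Monday of each month.
March 2013 ends with Monday March 25, 2013.
Last Monday of April 2013: April 29, 2013.
Last Monday of May 2013: May 27, 2013.

March 25, 2013; April 29, 2013; May 27, 2013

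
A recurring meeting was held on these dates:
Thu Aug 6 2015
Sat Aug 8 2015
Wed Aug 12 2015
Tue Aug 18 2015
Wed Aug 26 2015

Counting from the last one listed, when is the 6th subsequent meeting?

Tue Nov 24 2015

Gaps: 2, 4, 6, 8 days — each gap is 2 larger than the previous one.
Next gap: 10 days. Wed Aug 26 2015 + 10 days = Sat Sep 5 2015.
Next gap: 12 days. Sat Sep 5 2015 + 12 days = Thu Sep 17 2015.
Next gap: 14 days. Thu Sep 17 2015 + 14 days = Thu Oct 1 2015.
Next gap: 16 days. Thu Oct 1 2015 + 16 days = Sat Oct 17 2015.
Next gap: 18 days. Sat Oct 17 2015 + 18 days = Wed Nov 4 2015.
Next gap: 20 days. Wed Nov 4 2015 + 20 days = Tue Nov 24 2015.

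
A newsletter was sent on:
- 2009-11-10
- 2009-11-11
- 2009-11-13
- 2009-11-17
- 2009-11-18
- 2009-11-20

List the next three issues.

2009-11-24, 2009-11-25, 2009-11-27

Every event lands on a Tuesday or Wednesday or Friday (gaps cycle 1, 2, 4, 1, 2).
So the schedule is: every Tuesday, Wednesday and Friday.
Next Tuesday: 2009-11-24.
Next Wednesday: 2009-11-25.
Next Friday: 2009-11-27.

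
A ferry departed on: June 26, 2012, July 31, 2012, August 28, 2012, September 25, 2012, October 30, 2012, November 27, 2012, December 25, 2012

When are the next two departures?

January 29, 2013; February 26, 2013

Every date is a Tuesday; gaps 35, 28, 28, 35, 28, 28 days.
Each is the last Tuesday of its month (at least one falls on the 29th or later, ruling out '4th Tuesday').
Last Tuesday of January 2013: January 29, 2013.
February 2013 ends with Tuesday February 26, 2013.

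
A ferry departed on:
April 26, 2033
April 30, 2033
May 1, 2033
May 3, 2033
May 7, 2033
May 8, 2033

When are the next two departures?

May 10, 2033; May 14, 2033

The gap pattern 4, 1, 2, 4, 1 repeats every 3 events.
These are the Tuesdays, Saturdays and Sundays of each week.
The following Tuesday is May 10, 2033.
The following Saturday is May 14, 2033.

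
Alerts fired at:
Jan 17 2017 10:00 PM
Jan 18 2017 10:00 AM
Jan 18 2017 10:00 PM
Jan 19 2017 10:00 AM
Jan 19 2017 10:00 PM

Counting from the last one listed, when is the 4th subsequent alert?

Gaps: 12, 12, 12, 12 hours — each event is 12 hours after the previous one.
Jan 19 2017 10:00 PM + 12 h = Jan 20 2017 10:00 AM.
Jan 20 2017 10:00 AM + 12 h = Jan 20 2017 10:00 PM.
Jan 20 2017 10:00 PM + 12 h = Jan 21 2017 10:00 AM.
Jan 21 2017 10:00 AM + 12 h = Jan 21 2017 10:00 PM.

Jan 21 2017 10:00 PM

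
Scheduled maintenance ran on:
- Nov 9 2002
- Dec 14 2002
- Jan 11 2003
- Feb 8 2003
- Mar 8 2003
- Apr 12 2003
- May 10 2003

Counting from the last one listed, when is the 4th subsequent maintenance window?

These are Saturdays at 28- or 35-day spacing (35, 28, 28, 28, 35, 28).
The pattern: 2nd Saturday of the month.
2nd Saturday of June 2003: Jun 14 2003.
2nd Saturday of July 2003: Jul 12 2003.
2nd Saturday of August 2003: Aug 9 2003.
September 2003 — 2nd Saturday is Sep 13 2003.

Sep 13 2003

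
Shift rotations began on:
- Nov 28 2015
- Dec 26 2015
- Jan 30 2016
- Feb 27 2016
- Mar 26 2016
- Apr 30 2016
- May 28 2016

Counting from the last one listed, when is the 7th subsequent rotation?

Dec 31 2016

These are Saturdays with 28, 35, 28, 28, 35, 28-day gaps.
Each is the final Saturday of its month — Jan 30 2016 is past the 28th, so '4th Saturday' doesn't fit.
Last Saturday of June 2016: Jun 25 2016.
Last Saturday of July 2016: Jul 30 2016.
August 2016 ends with Saturday Aug 27 2016.
Last Saturday of September 2016: Sep 24 2016.
Last Saturday of October 2016: Oct 29 2016.
Last Saturday of November 2016: Nov 26 2016.
Last Saturday of December 2016: Dec 31 2016.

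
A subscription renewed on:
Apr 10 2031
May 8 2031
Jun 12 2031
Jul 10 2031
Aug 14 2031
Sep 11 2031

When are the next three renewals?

All dates are Thursdays, 28, 35, 28, 35, 28 days apart.
Specifically, the 2nd Thursday of each month.
October 2031 — 2nd Thursday is Oct 9 2031.
2nd Thursday of November 2031: Nov 13 2031.
December 2031 — 2nd Thursday is Dec 11 2031.

Oct 9 2031, Nov 13 2031, Dec 11 2031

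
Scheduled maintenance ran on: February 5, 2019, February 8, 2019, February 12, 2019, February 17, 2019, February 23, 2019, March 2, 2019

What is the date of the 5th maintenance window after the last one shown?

April 21, 2019

Gaps: 3, 4, 5, 6, 7 days — each gap is 1 larger than the previous one.
Next gap: 8 days. March 2, 2019 + 8 days = March 10, 2019.
Next gap: 9 days. March 10, 2019 + 9 days = March 19, 2019.
Next gap: 10 days. March 19, 2019 + 10 days = March 29, 2019.
Next gap: 11 days. March 29, 2019 + 11 days = April 9, 2019.
Next gap: 12 days. April 9, 2019 + 12 days = April 21, 2019.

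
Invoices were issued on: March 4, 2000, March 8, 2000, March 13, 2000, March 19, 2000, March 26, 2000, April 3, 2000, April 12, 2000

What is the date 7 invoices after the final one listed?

The spacing grows by 1 each time: 4, 5, 6, 7, 8, 9 days.
Next gap: 10 days. April 12, 2000 + 10 days = April 22, 2000.
Next gap: 11 days. April 22, 2000 + 11 days = May 3, 2000.
Next gap: 12 days. May 3, 2000 + 12 days = May 15, 2000.
Next gap: 13 days. May 15, 2000 + 13 days = May 28, 2000.
Next gap: 14 days. May 28, 2000 + 14 days = June 11, 2000.
Next gap: 15 days. June 11, 2000 + 15 days = June 26, 2000.
Next gap: 16 days. June 26, 2000 + 16 days = July 12, 2000.

July 12, 2000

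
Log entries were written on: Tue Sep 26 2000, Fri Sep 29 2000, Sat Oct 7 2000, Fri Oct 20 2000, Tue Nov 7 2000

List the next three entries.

Thu Nov 30 2000, Thu Dec 28 2000, Tue Jan 30 2001

Gaps: 3, 8, 13, 18 days — each gap is 5 larger than the previous one.
Next gap: 23 days. Tue Nov 7 2000 + 23 days = Thu Nov 30 2000.
Next gap: 28 days. Thu Nov 30 2000 + 28 days = Thu Dec 28 2000.
Next gap: 33 days. Thu Dec 28 2000 + 33 days = Tue Jan 30 2001.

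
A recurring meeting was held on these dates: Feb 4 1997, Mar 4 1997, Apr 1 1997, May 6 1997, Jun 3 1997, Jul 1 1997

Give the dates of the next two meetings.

These are Tuesdays at 28- or 35-day spacing (28, 28, 35, 28, 28).
The pattern: 1st Tuesday of the month.
1st Tuesday of August 1997: Aug 5 1997.
September 1997 — 1st Tuesday is Sep 2 1997.

Aug 5 1997, Sep 2 1997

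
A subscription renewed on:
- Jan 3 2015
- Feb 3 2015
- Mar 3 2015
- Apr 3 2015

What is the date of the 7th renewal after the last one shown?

Nov 3 2015

Gaps: 31, 28, 31 days — not constant. Every event is on the 3rd of the month.
Pattern: the 3rd of each month.
Next: May 2015 → May 3 2015.
Next: June 2015 → Jun 3 2015.
July 2015: Jul 3 2015.
Next: August 2015 → Aug 3 2015.
September 2015: Sep 3 2015.
Next: October 2015 → Oct 3 2015.
Next: November 2015 → Nov 3 2015.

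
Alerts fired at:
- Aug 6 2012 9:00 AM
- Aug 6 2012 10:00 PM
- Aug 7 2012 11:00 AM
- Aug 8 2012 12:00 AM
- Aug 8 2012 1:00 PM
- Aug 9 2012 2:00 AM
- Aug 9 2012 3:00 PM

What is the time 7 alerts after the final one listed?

The interval is a steady 13 hours (13, 13, 13, 13, 13, 13).
Aug 9 2012 3:00 PM + 13 h = Aug 10 2012 4:00 AM.
Aug 10 2012 4:00 AM + 13 h = Aug 10 2012 5:00 PM.
Aug 10 2012 5:00 PM + 13 h = Aug 11 2012 6:00 AM.
Aug 11 2012 6:00 AM + 13 h = Aug 11 2012 7:00 PM.
Aug 11 2012 7:00 PM + 13 h = Aug 12 2012 8:00 AM.
Aug 12 2012 8:00 AM + 13 h = Aug 12 2012 9:00 PM.
Aug 12 2012 9:00 PM + 13 h = Aug 13 2012 10:00 AM.

Aug 13 2012 10:00 AM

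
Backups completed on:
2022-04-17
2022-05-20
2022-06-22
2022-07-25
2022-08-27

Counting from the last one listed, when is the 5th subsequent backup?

Gaps between consecutive events: 33, 33, 33, 33 days — a constant 33-day interval.
2022-08-27 + 33 days = 2022-09-29.
2022-09-29 + 33 days = 2022-11-01.
2022-11-01 + 33 days = 2022-12-04.
2022-12-04 + 33 days = 2023-01-06.
2023-01-06 + 33 days = 2023-02-08.

2023-02-08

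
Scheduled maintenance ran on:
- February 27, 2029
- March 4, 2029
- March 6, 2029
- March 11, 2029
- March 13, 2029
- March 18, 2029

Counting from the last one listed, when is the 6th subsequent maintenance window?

April 8, 2029

Gaps: 5, 2, 5, 2, 5 days — not constant, but cyclic with period 2.
The events fall on every Tuesday and Sunday.
The following Tuesday is March 20, 2029.
Next Sunday: March 25, 2029.
Next Tuesday: March 27, 2029.
Next Sunday: April 1, 2029.
Next Tuesday: April 3, 2029.
The following Sunday is April 8, 2029.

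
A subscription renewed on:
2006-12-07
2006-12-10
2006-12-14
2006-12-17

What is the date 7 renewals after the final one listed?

2007-01-11

Every event lands on a Thursday or Sunday (gaps cycle 3, 4, 3).
So the schedule is: every Thursday and Sunday.
The following Thursday is 2006-12-21.
The following Sunday is 2006-12-24.
Next Thursday: 2006-12-28.
The following Sunday is 2006-12-31.
The following Thursday is 2007-01-04.
The following Sunday is 2007-01-07.
The following Thursday is 2007-01-11.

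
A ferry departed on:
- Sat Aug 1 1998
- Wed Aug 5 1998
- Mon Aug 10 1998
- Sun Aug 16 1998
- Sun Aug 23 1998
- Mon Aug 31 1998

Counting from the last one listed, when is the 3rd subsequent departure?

Wed Sep 30 1998

The spacing grows by 1 each time: 4, 5, 6, 7, 8 days.
Next gap: 9 days. Mon Aug 31 1998 + 9 days = Wed Sep 9 1998.
Next gap: 10 days. Wed Sep 9 1998 + 10 days = Sat Sep 19 1998.
Next gap: 11 days. Sat Sep 19 1998 + 11 days = Wed Sep 30 1998.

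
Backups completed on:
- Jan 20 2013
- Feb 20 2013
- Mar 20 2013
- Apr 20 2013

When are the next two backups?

Each date is the 20th; the gaps (31, 28, 31) track the month lengths.
The rule is the 20th of each month.
Next: May 2013 → May 20 2013.
June 2013: Jun 20 2013.

May 20 2013, Jun 20 2013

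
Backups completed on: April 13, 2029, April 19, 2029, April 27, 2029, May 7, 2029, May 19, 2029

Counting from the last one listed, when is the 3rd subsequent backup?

Gaps: 6, 8, 10, 12 days — each gap is 2 larger than the previous one.
Next gap: 14 days. May 19, 2029 + 14 days = June 2, 2029.
Next gap: 16 days. June 2, 2029 + 16 days = June 18, 2029.
Next gap: 18 days. June 18, 2029 + 18 days = July 6, 2029.

July 6, 2029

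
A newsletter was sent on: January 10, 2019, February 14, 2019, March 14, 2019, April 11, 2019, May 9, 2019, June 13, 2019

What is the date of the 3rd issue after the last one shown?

September 12, 2019

Gaps: 35, 28, 28, 28, 35 days — a mix of 28 and 35. Every date is a Thursday.
Each is the 2nd Thursday of its month.
July 2019 — 2nd Thursday is July 11, 2019.
2nd Thursday of August 2019: August 8, 2019.
September 2019 — 2nd Thursday is September 12, 2019.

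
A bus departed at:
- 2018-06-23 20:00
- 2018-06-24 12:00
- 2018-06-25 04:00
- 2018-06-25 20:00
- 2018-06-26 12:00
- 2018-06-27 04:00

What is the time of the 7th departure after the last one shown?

Gaps: 16, 16, 16, 16, 16 hours — each event is 16 hours after the previous one.
2018-06-27 04:00 + 16 h = 2018-06-27 20:00.
2018-06-27 20:00 + 16 h = 2018-06-28 12:00.
2018-06-28 12:00 + 16 h = 2018-06-29 04:00.
2018-06-29 04:00 + 16 h = 2018-06-29 20:00.
2018-06-29 20:00 + 16 h = 2018-06-30 12:00.
2018-06-30 12:00 + 16 h = 2018-07-01 04:00.
2018-07-01 04:00 + 16 h = 2018-07-01 20:00.

2018-07-01 20:00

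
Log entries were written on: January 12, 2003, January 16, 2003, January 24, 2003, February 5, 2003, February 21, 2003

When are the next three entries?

The spacing grows by 4 each time: 4, 8, 12, 16 days.
Next gap: 20 days. February 21, 2003 + 20 days = March 13, 2003.
Next gap: 24 days. March 13, 2003 + 24 days = April 6, 2003.
Next gap: 28 days. April 6, 2003 + 28 days = May 4, 2003.

March 13, 2003; April 6, 2003; May 4, 2003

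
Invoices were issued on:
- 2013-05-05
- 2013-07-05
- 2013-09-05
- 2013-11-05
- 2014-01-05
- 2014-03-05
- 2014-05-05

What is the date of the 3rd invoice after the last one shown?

2014-11-05

Each date is the 5th; the gaps (61, 62, 61, 61, 59, 61) track the month lengths.
The rule is the 5th of every 2 months.
July 2014: 2014-07-05.
Next: September 2014 → 2014-09-05.
November 2014: 2014-11-05.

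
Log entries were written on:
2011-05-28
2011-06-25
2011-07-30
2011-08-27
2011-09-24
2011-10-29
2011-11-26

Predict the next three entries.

All Saturdays; the gaps (28, 35, 28, 28, 35, 28) vary with month length.
This is the last Saturday of each month.
December 2011 ends with Saturday 2011-12-31.
Last Saturday of January 2012: 2012-01-28.
Last Saturday of February 2012: 2012-02-25.

2011-12-31, 2012-01-28, 2012-02-25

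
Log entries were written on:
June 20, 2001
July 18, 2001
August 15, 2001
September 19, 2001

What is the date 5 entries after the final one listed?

Gaps: 28, 28, 35 days — a mix of 28 and 35. Every date is a Wednesday.
Each is the 3rd Wednesday of its month.
3rd Wednesday of October 2001: October 17, 2001.
3rd Wednesday of November 2001: November 21, 2001.
December 2001 — 3rd Wednesday is December 19, 2001.
January 2002 — 3rd Wednesday is January 16, 2002.
3rd Wednesday of February 2002: February 20, 2002.

February 20, 2002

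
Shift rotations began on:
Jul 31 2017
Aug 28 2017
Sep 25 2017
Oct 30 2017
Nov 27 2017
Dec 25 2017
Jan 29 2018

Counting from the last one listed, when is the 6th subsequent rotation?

Jul 30 2018

All Mondays; the gaps (28, 28, 35, 28, 28, 35) vary with month length.
This is the last Monday of each month.
February 2018 ends with Monday Feb 26 2018.
Last Monday of March 2018: Mar 26 2018.
Last Monday of April 2018: Apr 30 2018.
May 2018 ends with Monday May 28 2018.
June 2018 ends with Monday Jun 25 2018.
Last Monday of July 2018: Jul 30 2018.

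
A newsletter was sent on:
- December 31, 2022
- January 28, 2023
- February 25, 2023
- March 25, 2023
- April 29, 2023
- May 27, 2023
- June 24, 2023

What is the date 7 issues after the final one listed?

January 27, 2024

These are Saturdays with 28, 28, 28, 35, 28, 28-day gaps.
Each is the final Saturday of its month — December 31, 2022 is past the 28th, so '4th Saturday' doesn't fit.
Last Saturday of July 2023: July 29, 2023.
Last Saturday of August 2023: August 26, 2023.
September 2023 ends with Saturday September 30, 2023.
October 2023 ends with Saturday October 28, 2023.
Last Saturday of November 2023: November 25, 2023.
Last Saturday of December 2023: December 30, 2023.
January 2024 ends with Saturday January 27, 2024.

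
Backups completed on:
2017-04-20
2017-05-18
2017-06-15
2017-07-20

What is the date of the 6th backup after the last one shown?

Gaps: 28, 28, 35 days — a mix of 28 and 35. Every date is a Thursday.
Each is the 3rd Thursday of its month.
August 2017 — 3rd Thursday is 2017-08-17.
3rd Thursday of September 2017: 2017-09-21.
October 2017 — 3rd Thursday is 2017-10-19.
3rd Thursday of November 2017: 2017-11-16.
3rd Thursday of December 2017: 2017-12-21.
January 2018 — 3rd Thursday is 2018-01-18.

2018-01-18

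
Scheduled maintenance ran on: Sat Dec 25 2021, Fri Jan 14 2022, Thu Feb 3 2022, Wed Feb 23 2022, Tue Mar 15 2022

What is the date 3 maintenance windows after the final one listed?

Gaps between consecutive events: 20, 20, 20, 20 days — a constant 20-day interval.
Tue Mar 15 2022 + 20 days = Mon Apr 4 2022.
Mon Apr 4 2022 + 20 days = Sun Apr 24 2022.
Sun Apr 24 2022 + 20 days = Sat May 14 2022.

Sat May 14 2022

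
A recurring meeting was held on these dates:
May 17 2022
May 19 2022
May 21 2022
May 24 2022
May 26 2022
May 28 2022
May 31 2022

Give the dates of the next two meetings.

Gaps: 2, 2, 3, 2, 2, 3 days — not constant, but cyclic with period 3.
The events fall on every Tuesday, Thursday and Saturday.
Next Thursday: Jun 2 2022.
Next Saturday: Jun 4 2022.

Jun 2 2022, Jun 4 2022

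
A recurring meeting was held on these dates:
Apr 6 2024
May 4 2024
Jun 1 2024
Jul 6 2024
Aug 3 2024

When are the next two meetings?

Sep 7 2024, Oct 5 2024

Gaps: 28, 28, 35, 28 days — a mix of 28 and 35. Every date is a Saturday.
Each is the 1st Saturday of its month.
September 2024 — 1st Saturday is Sep 7 2024.
October 2024 — 1st Saturday is Oct 5 2024.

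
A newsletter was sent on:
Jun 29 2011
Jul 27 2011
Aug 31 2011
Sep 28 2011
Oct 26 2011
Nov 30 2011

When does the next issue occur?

All Wednesdays; the gaps (28, 35, 28, 28, 35) vary with month length.
This is the last Wednesday of each month.
Last Wednesday of December 2011: Dec 28 2011.

Dec 28 2011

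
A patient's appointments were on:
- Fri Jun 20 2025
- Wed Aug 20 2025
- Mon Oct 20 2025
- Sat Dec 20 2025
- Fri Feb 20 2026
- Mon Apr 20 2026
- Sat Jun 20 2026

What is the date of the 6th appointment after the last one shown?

Sun Jun 20 2027

Gaps: 61, 61, 61, 62, 59, 61 days — not constant. Every event is on the 20th of the month.
Pattern: the 20th of every 2 months.
Next: August 2026 → Thu Aug 20 2026.
October 2026: Tue Oct 20 2026.
December 2026: Sun Dec 20 2026.
Next: February 2027 → Sat Feb 20 2027.
April 2027: Tue Apr 20 2027.
June 2027: Sun Jun 20 2027.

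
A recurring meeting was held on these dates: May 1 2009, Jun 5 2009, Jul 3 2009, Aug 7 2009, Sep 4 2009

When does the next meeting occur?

These are Fridays at 28- or 35-day spacing (35, 28, 35, 28).
The pattern: 1st Friday of the month.
October 2009 — 1st Friday is Oct 2 2009.

Oct 2 2009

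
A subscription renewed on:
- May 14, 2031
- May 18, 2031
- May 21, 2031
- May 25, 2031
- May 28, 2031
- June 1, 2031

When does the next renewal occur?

June 4, 2031

Every event lands on a Wednesday or Sunday (gaps cycle 4, 3, 4, 3, 4).
So the schedule is: every Wednesday and Sunday.
The following Wednesday is June 4, 2031.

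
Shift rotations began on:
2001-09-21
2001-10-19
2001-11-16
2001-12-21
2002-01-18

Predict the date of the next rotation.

2002-02-15

All dates are Fridays, 28, 28, 35, 28 days apart.
Specifically, the 3rd Friday of each month.
3rd Friday of February 2002: 2002-02-15.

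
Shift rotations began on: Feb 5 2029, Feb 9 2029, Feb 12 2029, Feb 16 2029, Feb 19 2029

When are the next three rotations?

Feb 23 2029, Feb 26 2029, Mar 2 2029

The gap pattern 4, 3, 4, 3 repeats every 2 events.
These are the Mondays and Fridays of each week.
The following Friday is Feb 23 2029.
Next Monday: Feb 26 2029.
The following Friday is Mar 2 2029.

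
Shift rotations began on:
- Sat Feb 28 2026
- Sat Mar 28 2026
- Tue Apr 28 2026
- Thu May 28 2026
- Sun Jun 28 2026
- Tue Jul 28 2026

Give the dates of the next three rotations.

Each date is the 28th; the gaps (28, 31, 30, 31, 30) track the month lengths.
The rule is the 28th of each month.
Next: August 2026 → Fri Aug 28 2026.
September 2026: Mon Sep 28 2026.
Next: October 2026 → Wed Oct 28 2026.

Fri Aug 28 2026, Mon Sep 28 2026, Wed Oct 28 2026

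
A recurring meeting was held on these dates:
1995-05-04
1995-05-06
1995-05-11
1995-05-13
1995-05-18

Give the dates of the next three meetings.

Gaps: 2, 5, 2, 5 days — not constant, but cyclic with period 2.
The events fall on every Thursday and Saturday.
The following Saturday is 1995-05-20.
The following Thursday is 1995-05-25.
Next Saturday: 1995-05-27.

1995-05-20, 1995-05-25, 1995-05-27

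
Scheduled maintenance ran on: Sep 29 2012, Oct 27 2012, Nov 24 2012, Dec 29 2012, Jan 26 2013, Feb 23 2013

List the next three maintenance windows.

Mar 30 2013, Apr 27 2013, May 25 2013

Every date is a Saturday; gaps 28, 28, 35, 28, 28 days.
Each is the last Saturday of its month (at least one falls on the 29th or later, ruling out '4th Saturday').
March 2013 ends with Saturday Mar 30 2013.
April 2013 ends with Saturday Apr 27 2013.
May 2013 ends with Saturday May 25 2013.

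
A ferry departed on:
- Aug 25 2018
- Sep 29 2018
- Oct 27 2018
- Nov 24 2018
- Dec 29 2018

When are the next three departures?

Every date is a Saturday; gaps 35, 28, 28, 35 days.
Each is the last Saturday of its month (at least one falls on the 29th or later, ruling out '4th Saturday').
Last Saturday of January 2019: Jan 26 2019.
Last Saturday of February 2019: Feb 23 2019.
Last Saturday of March 2019: Mar 30 2019.

Jan 26 2019, Feb 23 2019, Mar 30 2019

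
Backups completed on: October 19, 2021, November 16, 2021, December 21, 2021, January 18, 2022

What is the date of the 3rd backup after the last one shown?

April 19, 2022

Gaps: 28, 35, 28 days — a mix of 28 and 35. Every date is a Tuesday.
Each is the 3rd Tuesday of its month.
3rd Tuesday of February 2022: February 15, 2022.
March 2022 — 3rd Tuesday is March 15, 2022.
3rd Tuesday of April 2022: April 19, 2022.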